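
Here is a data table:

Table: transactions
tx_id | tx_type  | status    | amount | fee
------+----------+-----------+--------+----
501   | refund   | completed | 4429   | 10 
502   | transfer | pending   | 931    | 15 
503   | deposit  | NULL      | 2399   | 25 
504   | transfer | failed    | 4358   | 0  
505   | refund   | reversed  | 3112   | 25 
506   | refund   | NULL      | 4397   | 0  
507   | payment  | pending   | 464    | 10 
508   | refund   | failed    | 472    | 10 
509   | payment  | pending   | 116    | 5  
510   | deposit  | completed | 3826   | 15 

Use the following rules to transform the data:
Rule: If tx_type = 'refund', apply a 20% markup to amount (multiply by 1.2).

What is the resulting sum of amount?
26986.0

Step 1: Records with tx_type = 'refund' have total amount = 12410
Step 2: Apply multiplier: 12410 × 1.2 = 14892.0
Step 3: Other records total: 12094
Step 4: Final sum = 14892.0 + 12094 = 26986.0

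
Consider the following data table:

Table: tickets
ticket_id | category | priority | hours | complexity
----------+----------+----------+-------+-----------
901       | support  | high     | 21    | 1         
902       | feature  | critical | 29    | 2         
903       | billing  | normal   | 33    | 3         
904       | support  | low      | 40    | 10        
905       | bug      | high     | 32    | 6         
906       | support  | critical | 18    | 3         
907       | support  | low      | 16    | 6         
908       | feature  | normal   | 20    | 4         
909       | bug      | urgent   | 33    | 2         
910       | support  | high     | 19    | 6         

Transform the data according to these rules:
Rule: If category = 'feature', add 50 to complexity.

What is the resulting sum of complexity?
143

Step 1: Count records where category = 'feature': 2
Step 2: Total bonus added: 2 × 50 = 100
Step 3: Original sum of complexity: 43
Step 4: Final sum = 43 + 100 = 143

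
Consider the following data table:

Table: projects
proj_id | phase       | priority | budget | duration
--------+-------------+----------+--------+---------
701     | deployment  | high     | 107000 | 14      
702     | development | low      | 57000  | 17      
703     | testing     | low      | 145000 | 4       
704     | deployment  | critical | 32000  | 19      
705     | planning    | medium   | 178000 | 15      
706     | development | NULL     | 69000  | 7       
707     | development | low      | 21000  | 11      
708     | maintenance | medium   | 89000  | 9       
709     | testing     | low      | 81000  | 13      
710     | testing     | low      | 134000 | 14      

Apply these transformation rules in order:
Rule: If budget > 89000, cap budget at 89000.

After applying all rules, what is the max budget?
89000

Step 1: Original maximum budget = 178000
Step 2: Apply cap at 89000
Step 3: 4 records had budget > 89000 and were capped
Step 4: Maximum after transformation = 89000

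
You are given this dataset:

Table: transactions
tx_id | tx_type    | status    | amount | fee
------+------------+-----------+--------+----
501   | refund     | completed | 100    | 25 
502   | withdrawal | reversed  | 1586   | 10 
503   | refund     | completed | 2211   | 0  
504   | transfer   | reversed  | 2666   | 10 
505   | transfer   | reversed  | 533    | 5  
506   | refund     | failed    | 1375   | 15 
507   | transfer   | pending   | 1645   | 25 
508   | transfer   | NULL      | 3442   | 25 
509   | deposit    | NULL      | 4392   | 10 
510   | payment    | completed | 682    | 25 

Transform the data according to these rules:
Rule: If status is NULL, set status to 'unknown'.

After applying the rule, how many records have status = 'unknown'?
2

Step 1: Count records where status IS NULL
Step 2: Found 2 records with NULL status
Step 3: These records will have status set to 'unknown'
Step 4: Records already having status = 'unknown': 0
Step 5: Answer: 2 + 0 = 2 records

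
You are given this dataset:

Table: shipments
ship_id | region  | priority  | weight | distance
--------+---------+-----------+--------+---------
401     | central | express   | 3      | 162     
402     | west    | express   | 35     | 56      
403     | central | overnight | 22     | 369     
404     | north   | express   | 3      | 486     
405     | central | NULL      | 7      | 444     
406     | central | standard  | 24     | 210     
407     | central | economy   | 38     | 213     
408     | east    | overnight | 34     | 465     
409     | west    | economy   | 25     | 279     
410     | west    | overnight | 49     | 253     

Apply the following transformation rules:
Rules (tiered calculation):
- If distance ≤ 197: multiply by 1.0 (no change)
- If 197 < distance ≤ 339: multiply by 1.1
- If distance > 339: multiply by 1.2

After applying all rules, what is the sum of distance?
3385.3

Step 1: Tier 1 (distance ≤ 197): 2 records, sum = 218 × 1.0 = 218.0
Step 2: Tier 2 (197 < distance ≤ 339): 4 records, sum = 955 × 1.1 = 1050.5
Step 3: Tier 3 (distance > 339): 4 records, sum = 1764 × 1.2 = 2116.8
Step 4: Final sum = 218.0 + 1050.5 + 2116.8 = 3385.3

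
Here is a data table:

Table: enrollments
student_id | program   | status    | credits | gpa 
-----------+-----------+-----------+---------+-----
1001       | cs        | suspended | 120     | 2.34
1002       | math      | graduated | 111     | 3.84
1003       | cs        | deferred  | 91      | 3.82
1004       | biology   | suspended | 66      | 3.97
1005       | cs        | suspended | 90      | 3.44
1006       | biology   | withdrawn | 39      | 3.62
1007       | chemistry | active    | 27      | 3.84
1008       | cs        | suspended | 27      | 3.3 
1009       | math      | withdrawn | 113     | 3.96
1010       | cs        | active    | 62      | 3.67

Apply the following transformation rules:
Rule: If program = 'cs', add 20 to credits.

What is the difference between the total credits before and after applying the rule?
100

Step 1: Original sum of credits = 746
Step 2: 5 records have program = 'cs'
Step 3: Each affected record changes by 20
Step 4: Total change = 5 × 20 = 100
Step 5: New sum = 746 + 100 = 846
Step 6: Difference = |846 - 746| = 100
        (Sum increased by 100)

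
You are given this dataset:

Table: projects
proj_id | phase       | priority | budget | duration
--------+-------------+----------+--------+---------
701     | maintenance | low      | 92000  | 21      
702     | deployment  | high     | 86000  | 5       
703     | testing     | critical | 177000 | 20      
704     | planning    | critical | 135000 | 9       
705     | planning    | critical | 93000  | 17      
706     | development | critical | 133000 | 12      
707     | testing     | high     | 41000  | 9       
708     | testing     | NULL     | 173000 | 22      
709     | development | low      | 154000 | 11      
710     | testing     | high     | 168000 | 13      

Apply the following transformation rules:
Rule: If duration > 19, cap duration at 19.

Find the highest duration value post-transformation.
19

Step 1: Original maximum duration = 22
Step 2: Apply cap at 19
Step 3: 3 records had duration > 19 and were capped
Step 4: Maximum after transformation = 19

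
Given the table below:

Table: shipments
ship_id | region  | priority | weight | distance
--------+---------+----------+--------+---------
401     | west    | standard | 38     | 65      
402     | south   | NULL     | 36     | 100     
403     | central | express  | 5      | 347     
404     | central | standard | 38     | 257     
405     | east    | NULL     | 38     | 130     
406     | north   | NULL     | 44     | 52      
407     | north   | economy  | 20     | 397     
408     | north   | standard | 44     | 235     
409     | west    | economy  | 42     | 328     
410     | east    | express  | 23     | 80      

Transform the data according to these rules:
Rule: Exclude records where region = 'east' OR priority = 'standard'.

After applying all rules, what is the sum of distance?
1224

Step 1: Find records where region = 'east' OR priority = 'standard'
Step 2: 5 records match, summing to 767
Step 3: Original sum: 1991
Step 4: Remaining sum = 1991 - 767 = 1224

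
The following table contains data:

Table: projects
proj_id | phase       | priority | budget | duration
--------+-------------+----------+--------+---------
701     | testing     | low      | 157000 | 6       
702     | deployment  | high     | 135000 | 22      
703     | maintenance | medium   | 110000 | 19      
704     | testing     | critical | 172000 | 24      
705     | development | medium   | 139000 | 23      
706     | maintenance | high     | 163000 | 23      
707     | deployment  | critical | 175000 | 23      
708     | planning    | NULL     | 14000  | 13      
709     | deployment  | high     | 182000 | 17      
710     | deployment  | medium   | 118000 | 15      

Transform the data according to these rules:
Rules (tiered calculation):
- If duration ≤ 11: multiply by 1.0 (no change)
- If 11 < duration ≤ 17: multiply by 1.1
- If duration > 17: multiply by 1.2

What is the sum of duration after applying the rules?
216.3

Step 1: Tier 1 (duration ≤ 11): 1 records, sum = 6 × 1.0 = 6.0
Step 2: Tier 2 (11 < duration ≤ 17): 3 records, sum = 45 × 1.1 = 49.5
Step 3: Tier 3 (duration > 17): 6 records, sum = 134 × 1.2 = 160.8
Step 4: Final sum = 6.0 + 49.5 + 160.8 = 216.3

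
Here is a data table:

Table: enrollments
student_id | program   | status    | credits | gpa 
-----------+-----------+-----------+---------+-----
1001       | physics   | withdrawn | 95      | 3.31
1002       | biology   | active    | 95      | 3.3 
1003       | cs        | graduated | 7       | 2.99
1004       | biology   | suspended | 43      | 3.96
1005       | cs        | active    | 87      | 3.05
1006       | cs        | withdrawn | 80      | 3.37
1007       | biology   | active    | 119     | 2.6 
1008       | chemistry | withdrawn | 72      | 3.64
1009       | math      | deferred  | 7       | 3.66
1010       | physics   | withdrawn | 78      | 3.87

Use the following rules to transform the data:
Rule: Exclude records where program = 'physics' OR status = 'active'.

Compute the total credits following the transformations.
209

Step 1: Find records where program = 'physics' OR status = 'active'
Step 2: 5 records match, summing to 474
Step 3: Original sum: 683
Step 4: Remaining sum = 683 - 474 = 209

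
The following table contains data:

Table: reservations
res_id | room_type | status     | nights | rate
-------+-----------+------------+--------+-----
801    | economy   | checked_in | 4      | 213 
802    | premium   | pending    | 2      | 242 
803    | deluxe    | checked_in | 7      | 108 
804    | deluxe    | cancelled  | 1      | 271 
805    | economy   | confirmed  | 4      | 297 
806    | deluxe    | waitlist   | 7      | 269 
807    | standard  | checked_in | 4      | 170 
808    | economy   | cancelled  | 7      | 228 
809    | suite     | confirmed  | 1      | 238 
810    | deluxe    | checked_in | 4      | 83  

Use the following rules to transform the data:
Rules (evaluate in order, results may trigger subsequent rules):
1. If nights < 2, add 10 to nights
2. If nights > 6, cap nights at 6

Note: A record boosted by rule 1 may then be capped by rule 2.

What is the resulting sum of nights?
48

Step 1: Apply rule 1 to records with nights < 2
  - 2 records get bonus of 10
  - Of these, 2 records then exceed 6 and get capped
Step 2: Apply rule 2 to records with nights > 6
  - 3 records (original) are capped
Step 3: Calculate final sum = 48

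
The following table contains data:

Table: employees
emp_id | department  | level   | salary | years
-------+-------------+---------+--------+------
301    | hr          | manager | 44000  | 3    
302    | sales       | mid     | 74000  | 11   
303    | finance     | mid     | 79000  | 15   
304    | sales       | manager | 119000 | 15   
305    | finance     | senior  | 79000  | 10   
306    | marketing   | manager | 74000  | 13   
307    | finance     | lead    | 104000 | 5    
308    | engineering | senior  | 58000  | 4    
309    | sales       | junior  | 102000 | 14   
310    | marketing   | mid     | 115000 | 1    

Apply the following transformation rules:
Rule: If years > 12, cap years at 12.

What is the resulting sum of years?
82

Step 1: 4 records have years > 12
Step 2: These records originally summed to 57
Step 3: After capping: 4 × 12 = 48
Step 4: Unaffected records sum: 34
Step 5: Final sum = 48 + 34 = 82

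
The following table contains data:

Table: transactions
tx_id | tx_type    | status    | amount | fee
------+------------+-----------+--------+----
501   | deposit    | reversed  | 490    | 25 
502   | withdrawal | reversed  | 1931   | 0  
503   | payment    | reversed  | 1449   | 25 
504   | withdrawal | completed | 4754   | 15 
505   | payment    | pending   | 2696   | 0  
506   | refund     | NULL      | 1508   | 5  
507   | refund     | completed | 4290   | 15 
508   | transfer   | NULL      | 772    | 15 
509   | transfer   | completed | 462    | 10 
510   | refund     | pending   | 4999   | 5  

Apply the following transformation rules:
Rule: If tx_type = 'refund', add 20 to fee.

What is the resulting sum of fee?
175

Step 1: Count records where tx_type = 'refund': 3
Step 2: Total bonus added: 3 × 20 = 60
Step 3: Original sum of fee: 115
Step 4: Final sum = 115 + 60 = 175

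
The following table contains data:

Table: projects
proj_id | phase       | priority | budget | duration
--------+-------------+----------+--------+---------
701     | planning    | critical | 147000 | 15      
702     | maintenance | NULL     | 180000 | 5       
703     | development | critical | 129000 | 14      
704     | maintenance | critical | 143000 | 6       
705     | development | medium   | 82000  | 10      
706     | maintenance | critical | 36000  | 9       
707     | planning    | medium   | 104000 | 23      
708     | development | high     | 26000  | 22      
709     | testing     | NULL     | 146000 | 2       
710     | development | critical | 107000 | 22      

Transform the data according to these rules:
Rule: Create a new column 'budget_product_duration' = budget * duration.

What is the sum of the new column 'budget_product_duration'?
12523000

Step 1: For each record, compute budget * duration
Example calculations:
  147000 * 15 = 2205000
  180000 * 5 = 900000
  129000 * 14 = 1806000
  ...
Step 2: Sum all derived values
Step 3: Total = 12523000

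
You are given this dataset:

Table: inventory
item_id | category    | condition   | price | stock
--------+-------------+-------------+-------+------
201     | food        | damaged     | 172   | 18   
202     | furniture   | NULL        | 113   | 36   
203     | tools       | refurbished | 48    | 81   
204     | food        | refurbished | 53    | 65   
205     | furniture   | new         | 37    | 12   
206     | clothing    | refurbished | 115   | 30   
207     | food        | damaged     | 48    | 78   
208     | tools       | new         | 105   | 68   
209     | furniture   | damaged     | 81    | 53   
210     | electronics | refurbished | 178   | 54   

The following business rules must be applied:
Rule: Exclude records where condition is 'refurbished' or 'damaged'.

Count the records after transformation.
3

Step 1: Count records to exclude
  - 4 (refurbished) + 3 (damaged) = 7 records
Step 2: Total records: 10
Step 3: Remaining = 10 - 7 = 3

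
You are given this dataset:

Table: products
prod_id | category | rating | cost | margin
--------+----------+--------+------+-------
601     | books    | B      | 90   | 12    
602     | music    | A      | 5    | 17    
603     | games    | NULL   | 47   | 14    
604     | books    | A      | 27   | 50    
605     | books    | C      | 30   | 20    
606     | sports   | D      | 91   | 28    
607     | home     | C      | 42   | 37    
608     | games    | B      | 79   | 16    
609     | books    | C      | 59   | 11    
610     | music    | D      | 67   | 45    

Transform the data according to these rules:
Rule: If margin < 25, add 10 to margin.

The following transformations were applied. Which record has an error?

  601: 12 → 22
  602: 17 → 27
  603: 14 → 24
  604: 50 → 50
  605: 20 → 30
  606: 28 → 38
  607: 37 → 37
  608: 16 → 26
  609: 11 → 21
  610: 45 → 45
Record 606 has an error. The correct transformed value should be 28, not 38.

Step 1: Check each record against the rule
Step 2: Record 606 has margin = 28
Step 3: Since 28 >= 25, the bonus should not have been applied
Step 4: Correct value = 28, but claimed value = 38
Conclusion: Record 606 has the error.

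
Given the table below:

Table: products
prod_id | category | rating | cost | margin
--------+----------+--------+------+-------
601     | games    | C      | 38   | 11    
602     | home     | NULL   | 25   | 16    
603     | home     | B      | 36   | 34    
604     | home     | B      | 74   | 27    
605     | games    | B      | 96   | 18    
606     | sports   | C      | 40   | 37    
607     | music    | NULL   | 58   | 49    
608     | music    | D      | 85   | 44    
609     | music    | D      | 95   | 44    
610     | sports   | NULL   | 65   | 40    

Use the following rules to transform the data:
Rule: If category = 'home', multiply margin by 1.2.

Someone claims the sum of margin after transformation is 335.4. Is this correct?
Yes, the result is correct.

Step 1: Calculate the correct sum after transformation
Step 2: Apply multiplier 1.2 to records where category = 'home'
Step 3: Correct result = 335.4
Step 4: Claimed result = 335.4
Step 5: 335.4 = 335.4 ✓
Conclusion: The claimed result is correct.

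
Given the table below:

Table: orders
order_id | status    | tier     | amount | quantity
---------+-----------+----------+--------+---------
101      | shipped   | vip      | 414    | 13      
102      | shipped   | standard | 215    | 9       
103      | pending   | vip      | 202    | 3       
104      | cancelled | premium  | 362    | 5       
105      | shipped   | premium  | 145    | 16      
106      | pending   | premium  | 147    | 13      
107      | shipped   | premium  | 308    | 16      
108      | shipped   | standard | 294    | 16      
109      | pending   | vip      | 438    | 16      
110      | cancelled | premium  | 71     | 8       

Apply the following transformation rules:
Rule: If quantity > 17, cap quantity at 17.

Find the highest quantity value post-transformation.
16

Step 1: Original maximum quantity = 16
Step 2: Check cap of 17 against maximum
Step 3: No records exceed the cap (max 16 <= cap 17), so no capping applies
Step 4: Maximum after transformation = 16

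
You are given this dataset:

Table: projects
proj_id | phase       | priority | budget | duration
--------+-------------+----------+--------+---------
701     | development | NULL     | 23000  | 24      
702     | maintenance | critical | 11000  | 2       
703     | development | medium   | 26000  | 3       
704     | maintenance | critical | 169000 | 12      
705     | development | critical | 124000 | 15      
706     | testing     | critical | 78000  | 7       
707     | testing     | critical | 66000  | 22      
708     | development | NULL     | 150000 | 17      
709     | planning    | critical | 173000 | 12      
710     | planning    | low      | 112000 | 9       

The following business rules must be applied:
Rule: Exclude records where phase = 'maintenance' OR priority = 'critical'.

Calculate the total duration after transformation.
53

Step 1: Find records where phase = 'maintenance' OR priority = 'critical'
Step 2: 6 records match, summing to 70
Step 3: Original sum: 123
Step 4: Remaining sum = 123 - 70 = 53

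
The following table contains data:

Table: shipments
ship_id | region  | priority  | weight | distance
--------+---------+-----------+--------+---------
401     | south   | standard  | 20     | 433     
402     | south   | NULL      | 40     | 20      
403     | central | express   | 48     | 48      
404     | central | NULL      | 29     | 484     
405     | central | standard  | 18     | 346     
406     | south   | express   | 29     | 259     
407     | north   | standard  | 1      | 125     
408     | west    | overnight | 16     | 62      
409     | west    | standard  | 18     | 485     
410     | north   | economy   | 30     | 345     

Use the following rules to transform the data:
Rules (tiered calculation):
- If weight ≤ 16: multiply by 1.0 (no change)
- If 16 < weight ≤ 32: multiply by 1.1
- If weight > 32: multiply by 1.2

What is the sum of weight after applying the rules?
281.0

Step 1: Tier 1 (weight ≤ 16): 2 records, sum = 17 × 1.0 = 17.0
Step 2: Tier 2 (16 < weight ≤ 32): 6 records, sum = 144 × 1.1 = 158.4
Step 3: Tier 3 (weight > 32): 2 records, sum = 88 × 1.2 = 105.6
Step 4: Final sum = 17.0 + 158.4 + 105.6 = 281.0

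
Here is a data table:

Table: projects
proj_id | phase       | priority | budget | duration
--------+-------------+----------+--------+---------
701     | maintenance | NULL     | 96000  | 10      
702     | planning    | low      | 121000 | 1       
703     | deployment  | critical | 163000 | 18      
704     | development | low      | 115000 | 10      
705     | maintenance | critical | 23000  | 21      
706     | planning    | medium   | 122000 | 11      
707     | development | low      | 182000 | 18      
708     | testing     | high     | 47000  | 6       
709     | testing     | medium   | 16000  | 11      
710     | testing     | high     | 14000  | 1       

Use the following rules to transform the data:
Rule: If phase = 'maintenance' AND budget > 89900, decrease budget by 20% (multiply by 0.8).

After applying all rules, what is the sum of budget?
879800.0

Step 1: Find records where phase = 'maintenance' AND budget > 89900
Step 2: 1 records match, summing to 96000
Step 3: After multiplier: 96000 × 0.8 = 76800.0
Step 4: Unaffected records sum: 803000
Step 5: Final sum = 76800.0 + 803000 = 879800.0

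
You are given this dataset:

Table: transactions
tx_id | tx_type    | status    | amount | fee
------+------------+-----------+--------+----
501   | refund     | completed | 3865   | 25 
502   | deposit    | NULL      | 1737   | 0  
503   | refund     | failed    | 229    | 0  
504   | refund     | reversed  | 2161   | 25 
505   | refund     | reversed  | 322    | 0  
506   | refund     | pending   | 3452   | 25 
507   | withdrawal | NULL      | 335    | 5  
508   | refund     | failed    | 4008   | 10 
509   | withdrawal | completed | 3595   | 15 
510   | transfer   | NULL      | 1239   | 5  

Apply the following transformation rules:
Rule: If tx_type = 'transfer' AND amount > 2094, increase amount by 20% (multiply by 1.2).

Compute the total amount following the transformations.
20943

Step 1: Find records where tx_type = 'transfer' AND amount > 2094
Step 2: 0 records match, summing to 0
Step 3: After multiplier: 0 × 1.2 = 0.0
Step 4: Unaffected records sum: 20943
Step 5: Final sum = 0.0 + 20943 = 20943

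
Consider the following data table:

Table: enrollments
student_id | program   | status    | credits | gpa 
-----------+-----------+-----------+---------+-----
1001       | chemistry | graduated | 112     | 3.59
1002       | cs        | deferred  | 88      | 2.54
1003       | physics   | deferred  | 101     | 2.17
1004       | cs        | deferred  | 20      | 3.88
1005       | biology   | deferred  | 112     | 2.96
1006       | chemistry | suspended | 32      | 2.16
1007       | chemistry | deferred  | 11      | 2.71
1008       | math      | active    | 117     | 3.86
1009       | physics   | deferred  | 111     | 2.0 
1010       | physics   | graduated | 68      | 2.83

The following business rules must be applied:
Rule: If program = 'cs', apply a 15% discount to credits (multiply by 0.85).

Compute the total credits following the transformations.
755.8

Step 1: Records with program = 'cs' have total credits = 108
Step 2: Apply multiplier: 108 × 0.85 = 91.8
Step 3: Other records total: 664
Step 4: Final sum = 91.8 + 664 = 755.8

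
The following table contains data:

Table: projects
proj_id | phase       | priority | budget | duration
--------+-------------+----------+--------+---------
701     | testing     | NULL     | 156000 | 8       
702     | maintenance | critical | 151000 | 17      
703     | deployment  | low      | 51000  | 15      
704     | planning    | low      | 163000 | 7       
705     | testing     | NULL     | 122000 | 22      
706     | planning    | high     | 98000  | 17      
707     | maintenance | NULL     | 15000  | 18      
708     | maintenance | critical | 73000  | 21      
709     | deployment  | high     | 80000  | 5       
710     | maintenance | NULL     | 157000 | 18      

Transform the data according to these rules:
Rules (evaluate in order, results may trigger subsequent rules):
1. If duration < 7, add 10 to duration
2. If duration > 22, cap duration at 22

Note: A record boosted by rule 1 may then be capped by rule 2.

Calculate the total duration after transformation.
158

Step 1: Apply rule 1 to records with duration < 7
  - 1 records get bonus of 10
  - Of these, 0 records then exceed 22 and get capped
Step 2: Apply rule 2 to records with duration > 22
  - 0 records (original) are capped
Step 3: Calculate final sum = 158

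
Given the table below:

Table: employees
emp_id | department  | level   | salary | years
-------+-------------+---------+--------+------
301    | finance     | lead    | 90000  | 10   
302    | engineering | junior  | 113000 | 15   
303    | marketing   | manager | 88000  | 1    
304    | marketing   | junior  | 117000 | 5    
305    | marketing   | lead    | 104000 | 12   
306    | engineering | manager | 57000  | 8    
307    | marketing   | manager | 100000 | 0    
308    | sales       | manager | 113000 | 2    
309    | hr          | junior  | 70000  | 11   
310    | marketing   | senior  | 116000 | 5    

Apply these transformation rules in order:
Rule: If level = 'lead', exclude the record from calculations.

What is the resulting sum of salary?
774000

Step 1: Identify records where level = 'lead'
Step 2: The excluded records sum to 194000
Step 3: Original total salary = 968000
Step 4: Remaining total = 968000 - 194000 = 774000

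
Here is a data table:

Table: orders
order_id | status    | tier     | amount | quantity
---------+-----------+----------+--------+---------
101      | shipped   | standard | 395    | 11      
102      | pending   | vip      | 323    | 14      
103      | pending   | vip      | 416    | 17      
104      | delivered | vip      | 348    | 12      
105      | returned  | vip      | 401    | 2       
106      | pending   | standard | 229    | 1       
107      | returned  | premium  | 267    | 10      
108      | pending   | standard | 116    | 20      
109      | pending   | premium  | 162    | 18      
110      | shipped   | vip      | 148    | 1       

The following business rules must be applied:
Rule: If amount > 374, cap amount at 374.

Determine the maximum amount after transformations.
374

Step 1: Original maximum amount = 416
Step 2: Apply cap at 374
Step 3: 3 records had amount > 374 and were capped
Step 4: Maximum after transformation = 374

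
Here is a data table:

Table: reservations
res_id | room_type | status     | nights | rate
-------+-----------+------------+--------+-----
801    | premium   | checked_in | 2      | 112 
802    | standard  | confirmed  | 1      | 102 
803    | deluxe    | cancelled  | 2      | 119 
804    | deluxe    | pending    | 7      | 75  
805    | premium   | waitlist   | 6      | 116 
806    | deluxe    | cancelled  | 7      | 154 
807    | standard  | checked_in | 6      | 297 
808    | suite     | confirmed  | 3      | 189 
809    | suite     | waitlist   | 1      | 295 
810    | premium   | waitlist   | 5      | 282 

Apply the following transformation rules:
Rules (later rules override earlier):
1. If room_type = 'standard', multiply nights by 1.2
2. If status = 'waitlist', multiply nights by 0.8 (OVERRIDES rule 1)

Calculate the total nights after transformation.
39.0

Step 1: Rule 2 takes priority for records with status = 'waitlist'
  - 3 records: 12 × 0.8 = 9.6
Step 2: Rule 1 applies to remaining records with room_type = 'standard'
  - 2 records: 7 × 1.2 = 8.4
Step 3: Other records unchanged: 21
Step 4: Final sum = 9.6 + 8.4 + 21 = 39.0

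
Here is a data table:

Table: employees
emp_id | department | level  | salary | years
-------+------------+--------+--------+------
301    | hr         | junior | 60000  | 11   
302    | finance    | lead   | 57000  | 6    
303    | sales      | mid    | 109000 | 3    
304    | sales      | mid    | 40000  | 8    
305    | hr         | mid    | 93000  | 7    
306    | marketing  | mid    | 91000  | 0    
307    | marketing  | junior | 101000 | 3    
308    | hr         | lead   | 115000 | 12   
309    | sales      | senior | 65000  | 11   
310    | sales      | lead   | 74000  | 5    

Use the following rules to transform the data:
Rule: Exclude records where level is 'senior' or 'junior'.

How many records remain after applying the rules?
7

Step 1: Count records to exclude
  - 1 (senior) + 2 (junior) = 3 records
Step 2: Total records: 10
Step 3: Remaining = 10 - 3 = 7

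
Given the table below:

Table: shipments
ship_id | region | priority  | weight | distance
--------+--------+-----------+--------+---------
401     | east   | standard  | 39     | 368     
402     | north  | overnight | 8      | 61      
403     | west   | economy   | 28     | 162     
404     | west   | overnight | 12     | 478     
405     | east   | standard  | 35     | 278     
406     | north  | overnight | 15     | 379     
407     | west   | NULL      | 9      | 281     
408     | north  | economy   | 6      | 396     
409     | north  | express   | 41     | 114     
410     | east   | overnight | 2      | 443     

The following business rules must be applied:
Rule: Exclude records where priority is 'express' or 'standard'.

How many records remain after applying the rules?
7

Step 1: Count records to exclude
  - 1 (express) + 2 (standard) = 3 records
Step 2: Total records: 10
Step 3: Remaining = 10 - 3 = 7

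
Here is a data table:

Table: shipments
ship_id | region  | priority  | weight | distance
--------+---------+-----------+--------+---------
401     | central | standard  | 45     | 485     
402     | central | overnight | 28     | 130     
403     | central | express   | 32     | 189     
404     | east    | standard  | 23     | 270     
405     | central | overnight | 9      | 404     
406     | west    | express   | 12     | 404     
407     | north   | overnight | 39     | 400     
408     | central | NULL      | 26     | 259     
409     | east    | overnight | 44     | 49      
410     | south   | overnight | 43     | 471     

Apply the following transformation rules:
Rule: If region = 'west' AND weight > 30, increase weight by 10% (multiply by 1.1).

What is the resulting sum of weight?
301

Step 1: Find records where region = 'west' AND weight > 30
Step 2: 0 records match, summing to 0
Step 3: After multiplier: 0 × 1.1 = 0.0
Step 4: Unaffected records sum: 301
Step 5: Final sum = 0.0 + 301 = 301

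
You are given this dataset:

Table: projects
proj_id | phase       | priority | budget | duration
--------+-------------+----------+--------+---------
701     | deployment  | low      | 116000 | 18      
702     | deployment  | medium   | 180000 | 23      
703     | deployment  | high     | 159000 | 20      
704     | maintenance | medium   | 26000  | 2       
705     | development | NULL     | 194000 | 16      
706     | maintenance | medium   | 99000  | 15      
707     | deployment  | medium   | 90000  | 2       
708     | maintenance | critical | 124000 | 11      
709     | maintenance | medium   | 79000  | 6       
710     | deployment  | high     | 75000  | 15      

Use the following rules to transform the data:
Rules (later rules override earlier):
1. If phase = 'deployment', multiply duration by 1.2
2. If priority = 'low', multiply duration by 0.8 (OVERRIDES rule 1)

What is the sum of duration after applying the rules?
136.4

Step 1: Rule 2 takes priority for records with priority = 'low'
  - 1 records: 18 × 0.8 = 14.4
Step 2: Rule 1 applies to remaining records with phase = 'deployment'
  - 4 records: 60 × 1.2 = 72.0
Step 3: Other records unchanged: 50
Step 4: Final sum = 14.4 + 72.0 + 50 = 136.4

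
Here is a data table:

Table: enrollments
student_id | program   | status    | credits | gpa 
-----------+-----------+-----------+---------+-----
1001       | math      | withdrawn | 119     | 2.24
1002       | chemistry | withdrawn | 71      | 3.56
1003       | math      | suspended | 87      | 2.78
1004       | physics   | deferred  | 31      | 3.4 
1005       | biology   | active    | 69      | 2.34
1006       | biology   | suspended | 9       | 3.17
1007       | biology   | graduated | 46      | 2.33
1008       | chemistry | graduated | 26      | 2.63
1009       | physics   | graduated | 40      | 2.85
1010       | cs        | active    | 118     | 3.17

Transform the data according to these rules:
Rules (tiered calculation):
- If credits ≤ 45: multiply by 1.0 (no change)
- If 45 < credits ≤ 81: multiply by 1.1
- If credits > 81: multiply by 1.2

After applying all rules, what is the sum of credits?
699.4

Step 1: Tier 1 (credits ≤ 45): 4 records, sum = 106 × 1.0 = 106.0
Step 2: Tier 2 (45 < credits ≤ 81): 3 records, sum = 186 × 1.1 = 204.6
Step 3: Tier 3 (credits > 81): 3 records, sum = 324 × 1.2 = 388.8
Step 4: Final sum = 106.0 + 204.6 + 388.8 = 699.4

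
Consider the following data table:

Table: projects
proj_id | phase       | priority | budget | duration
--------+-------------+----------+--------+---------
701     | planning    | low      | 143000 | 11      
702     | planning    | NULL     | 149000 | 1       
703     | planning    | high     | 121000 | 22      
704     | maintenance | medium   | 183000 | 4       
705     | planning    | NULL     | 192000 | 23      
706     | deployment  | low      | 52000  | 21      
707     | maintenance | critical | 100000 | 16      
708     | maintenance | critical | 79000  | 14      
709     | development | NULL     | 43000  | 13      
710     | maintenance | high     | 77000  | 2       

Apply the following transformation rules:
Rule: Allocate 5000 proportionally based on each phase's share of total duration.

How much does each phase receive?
deployment: 826.77, development: 511.81, maintenance: 1417.32, planning: 2244.09

Step 1: Calculate total duration = 127
Step 2: Calculate each phase's proportion:
  deployment: 21/127 = 16.54% → 826.77
  development: 13/127 = 10.24% → 511.81
  maintenance: 36/127 = 28.35% → 1417.32
  planning: 57/127 = 44.88% → 2244.09
Step 3: Verify: sum of allocations ≈ 5000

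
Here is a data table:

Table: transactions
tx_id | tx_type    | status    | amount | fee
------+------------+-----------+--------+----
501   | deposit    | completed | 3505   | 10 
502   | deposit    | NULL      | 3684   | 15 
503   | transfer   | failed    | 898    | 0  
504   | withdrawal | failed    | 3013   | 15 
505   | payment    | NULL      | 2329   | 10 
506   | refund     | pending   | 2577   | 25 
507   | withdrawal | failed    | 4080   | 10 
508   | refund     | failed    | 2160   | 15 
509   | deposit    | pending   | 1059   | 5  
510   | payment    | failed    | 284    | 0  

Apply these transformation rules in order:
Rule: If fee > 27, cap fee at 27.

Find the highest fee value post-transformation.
25

Step 1: Original maximum fee = 25
Step 2: Check cap of 27 against maximum
Step 3: No records exceed the cap (max 25 <= cap 27), so no capping applies
Step 4: Maximum after transformation = 25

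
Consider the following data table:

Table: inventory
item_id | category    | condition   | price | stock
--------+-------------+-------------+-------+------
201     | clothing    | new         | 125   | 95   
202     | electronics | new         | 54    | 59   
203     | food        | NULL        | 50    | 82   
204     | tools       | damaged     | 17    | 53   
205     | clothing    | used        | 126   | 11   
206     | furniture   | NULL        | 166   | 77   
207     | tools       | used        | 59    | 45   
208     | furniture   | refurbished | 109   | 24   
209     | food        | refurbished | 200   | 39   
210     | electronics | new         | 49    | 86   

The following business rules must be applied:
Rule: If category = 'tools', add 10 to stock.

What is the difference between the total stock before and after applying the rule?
20

Step 1: Original sum of stock = 571
Step 2: 2 records have category = 'tools'
Step 3: Each affected record changes by 10
Step 4: Total change = 2 × 10 = 20
Step 5: New sum = 571 + 20 = 591
Step 6: Difference = |591 - 571| = 20
        (Sum increased by 20)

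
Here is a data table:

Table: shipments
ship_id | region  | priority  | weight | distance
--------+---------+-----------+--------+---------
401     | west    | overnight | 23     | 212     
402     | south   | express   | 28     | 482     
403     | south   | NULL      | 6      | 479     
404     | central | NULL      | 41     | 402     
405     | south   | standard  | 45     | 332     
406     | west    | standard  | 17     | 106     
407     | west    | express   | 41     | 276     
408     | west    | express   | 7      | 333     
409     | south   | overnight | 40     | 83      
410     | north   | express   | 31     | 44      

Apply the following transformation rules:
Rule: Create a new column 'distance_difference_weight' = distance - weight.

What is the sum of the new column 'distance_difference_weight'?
2470

Step 1: For each record, compute distance - weight
Example calculations:
  212 - 23 = 189
  482 - 28 = 454
  479 - 6 = 473
  ...
Step 2: Sum all derived values
Step 3: Total = 2470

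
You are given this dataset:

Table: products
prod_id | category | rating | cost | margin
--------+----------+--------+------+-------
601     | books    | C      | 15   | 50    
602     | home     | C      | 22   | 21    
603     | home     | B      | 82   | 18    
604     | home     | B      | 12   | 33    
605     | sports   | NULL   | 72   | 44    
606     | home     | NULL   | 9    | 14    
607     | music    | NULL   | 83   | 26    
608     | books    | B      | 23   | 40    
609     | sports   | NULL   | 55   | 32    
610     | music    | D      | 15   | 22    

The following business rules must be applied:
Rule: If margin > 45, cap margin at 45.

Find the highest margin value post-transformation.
45

Step 1: Original maximum margin = 50
Step 2: Apply cap at 45
Step 3: 1 records had margin > 45 and were capped
Step 4: Maximum after transformation = 45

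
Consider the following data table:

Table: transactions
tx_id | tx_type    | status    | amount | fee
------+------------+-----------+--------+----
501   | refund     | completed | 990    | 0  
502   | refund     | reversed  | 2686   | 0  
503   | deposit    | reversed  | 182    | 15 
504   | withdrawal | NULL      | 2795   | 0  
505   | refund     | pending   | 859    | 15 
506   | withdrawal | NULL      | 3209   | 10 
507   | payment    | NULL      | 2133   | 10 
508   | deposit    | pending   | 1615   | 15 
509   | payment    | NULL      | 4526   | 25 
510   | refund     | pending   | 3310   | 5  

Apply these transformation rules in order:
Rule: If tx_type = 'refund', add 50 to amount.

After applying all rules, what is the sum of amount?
22505

Step 1: Count records where tx_type = 'refund': 4
Step 2: Total bonus added: 4 × 50 = 200
Step 3: Original sum of amount: 22305
Step 4: Final sum = 22305 + 200 = 22505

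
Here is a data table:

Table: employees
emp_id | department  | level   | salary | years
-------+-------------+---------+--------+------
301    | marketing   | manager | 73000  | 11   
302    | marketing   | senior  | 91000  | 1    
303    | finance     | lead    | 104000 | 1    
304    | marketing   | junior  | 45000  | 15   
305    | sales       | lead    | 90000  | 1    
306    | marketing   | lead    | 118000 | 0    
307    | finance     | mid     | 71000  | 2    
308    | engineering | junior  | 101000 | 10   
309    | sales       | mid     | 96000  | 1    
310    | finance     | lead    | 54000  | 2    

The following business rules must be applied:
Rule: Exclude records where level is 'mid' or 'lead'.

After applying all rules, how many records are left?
4

Step 1: Count records to exclude
  - 2 (mid) + 4 (lead) = 6 records
Step 2: Total records: 10
Step 3: Remaining = 10 - 6 = 4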